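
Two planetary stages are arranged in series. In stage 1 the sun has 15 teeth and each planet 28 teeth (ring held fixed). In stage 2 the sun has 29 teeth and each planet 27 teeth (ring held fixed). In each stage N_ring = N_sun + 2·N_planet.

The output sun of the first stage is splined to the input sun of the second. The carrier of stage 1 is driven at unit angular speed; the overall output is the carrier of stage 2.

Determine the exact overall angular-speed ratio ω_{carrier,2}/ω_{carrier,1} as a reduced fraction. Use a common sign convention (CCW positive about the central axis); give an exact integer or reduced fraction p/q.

1247/840

Stage 1: N_ring = 15 + 2·28 = 71
Stage 1: 15(ω_s−ω_c) = −71(ω_r−ω_c),  ω_r=0, ω_c=1
Stage 1: ω_s = 1 − (71/15)(0−1) = 86/15
  ⇒ ω_s¹/ω_c¹ = 86/15
Stage 2: N_ring = 29 + 2·27 = 83
Stage 2: 29(ω_s−ω_c) = −83(ω_r−ω_c),  ω_r=0, ω_s=1
Stage 2: 29(1−ω_c) = −83(0−ω_c)  ⇒  112ω_c = 29  ⇒  ω_c = 29/112
  ⇒ ω_c²/ω_s² = 29/112
Coupling ω_s² = ω_s¹ ⇒ overall = 86/15 × 29/112 = 1247/840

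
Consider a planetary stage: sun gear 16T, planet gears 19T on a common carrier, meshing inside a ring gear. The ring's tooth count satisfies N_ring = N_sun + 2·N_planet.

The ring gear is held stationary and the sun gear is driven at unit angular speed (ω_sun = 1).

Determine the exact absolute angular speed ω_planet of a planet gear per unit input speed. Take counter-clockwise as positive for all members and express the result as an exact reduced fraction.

N_ring = 16 + 2·19 = 54
16(ω_s−ω_c) = −54(ω_r−ω_c),  ω_r=0, ω_s=1
16(1−ω_c) = −54(0−ω_c)  ⇒  70ω_c = 16  ⇒  ω_c = 8/35
sun–planet: 16·(1−8/35) = −19·(ω_p−ω_c)  ⇒  ω_p−ω_c = −(16/19)·(27/35) = -432/665
ω_p = 8/35 − 432/665 = -8/19

-8/19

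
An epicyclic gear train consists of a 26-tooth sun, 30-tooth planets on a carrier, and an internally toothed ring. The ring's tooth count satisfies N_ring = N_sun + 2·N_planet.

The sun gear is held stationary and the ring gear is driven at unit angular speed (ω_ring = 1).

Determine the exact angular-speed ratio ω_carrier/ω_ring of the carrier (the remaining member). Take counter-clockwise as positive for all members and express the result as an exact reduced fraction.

N_ring = 26 + 2·30 = 86
26(ω_s−ω_c) = −86(ω_r−ω_c),  ω_s=0, ω_r=1
26(0−ω_c) = −86(1−ω_c)  ⇒  112ω_c = 86  ⇒  ω_c = 43/56
ω_c/ω_r = 43/56

43/56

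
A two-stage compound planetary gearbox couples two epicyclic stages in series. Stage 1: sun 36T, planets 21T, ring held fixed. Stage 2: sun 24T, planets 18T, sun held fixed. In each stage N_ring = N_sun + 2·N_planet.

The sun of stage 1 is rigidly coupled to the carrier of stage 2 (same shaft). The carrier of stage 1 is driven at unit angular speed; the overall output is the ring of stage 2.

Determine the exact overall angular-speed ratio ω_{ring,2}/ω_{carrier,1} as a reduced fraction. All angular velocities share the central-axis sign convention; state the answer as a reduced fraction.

Stage 1: N_ring = 36 + 2·21 = 78
Stage 1: 36(ω_s−ω_c) = −78(ω_r−ω_c),  ω_r=0, ω_c=1
Stage 1: ω_s = 1 − (78/36)(0−1) = 19/6
  ⇒ ω_s¹/ω_c¹ = 19/6
Stage 2: N_ring = 24 + 2·18 = 60
Stage 2: 24(ω_s−ω_c) = −60(ω_r−ω_c),  ω_s=0, ω_c=1
Stage 2: ω_r = 1 − (24/60)(0−1) = 7/5
  ⇒ ω_r²/ω_c² = 7/5
Coupling ω_c² = ω_s¹ ⇒ overall = 19/6 × 7/5 = 133/30

133/30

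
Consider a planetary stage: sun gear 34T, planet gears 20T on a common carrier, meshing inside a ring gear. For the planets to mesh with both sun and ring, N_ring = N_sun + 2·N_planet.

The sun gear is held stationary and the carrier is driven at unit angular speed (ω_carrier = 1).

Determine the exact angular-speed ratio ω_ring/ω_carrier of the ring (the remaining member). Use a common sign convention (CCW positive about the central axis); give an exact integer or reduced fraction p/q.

N_ring = 34 + 2·20 = 74
34(ω_s−ω_c) = −74(ω_r−ω_c),  ω_s=0, ω_c=1
ω_r = 1 − (34/74)(0−1) = 54/37
ω_r/ω_c = 54/37

54/37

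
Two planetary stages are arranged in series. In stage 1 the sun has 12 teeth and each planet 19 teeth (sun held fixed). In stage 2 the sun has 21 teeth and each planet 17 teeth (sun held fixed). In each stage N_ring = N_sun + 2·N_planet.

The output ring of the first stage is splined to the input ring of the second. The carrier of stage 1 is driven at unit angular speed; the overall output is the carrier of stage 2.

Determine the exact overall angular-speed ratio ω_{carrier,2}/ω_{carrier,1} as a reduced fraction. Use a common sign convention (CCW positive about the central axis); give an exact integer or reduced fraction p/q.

341/380

Stage 1: N_ring = 12 + 2·19 = 50
Stage 1: 12(ω_s−ω_c) = −50(ω_r−ω_c),  ω_s=0, ω_c=1
Stage 1: ω_r = 1 − (12/50)(0−1) = 31/25
  ⇒ ω_r¹/ω_c¹ = 31/25
Stage 2: N_ring = 21 + 2·17 = 55
Stage 2: 21(ω_s−ω_c) = −55(ω_r−ω_c),  ω_s=0, ω_r=1
Stage 2: 21(0−ω_c) = −55(1−ω_c)  ⇒  76ω_c = 55  ⇒  ω_c = 55/76
  ⇒ ω_c²/ω_r² = 55/76
Coupling ω_r² = ω_r¹ ⇒ overall = 31/25 × 55/76 = 341/380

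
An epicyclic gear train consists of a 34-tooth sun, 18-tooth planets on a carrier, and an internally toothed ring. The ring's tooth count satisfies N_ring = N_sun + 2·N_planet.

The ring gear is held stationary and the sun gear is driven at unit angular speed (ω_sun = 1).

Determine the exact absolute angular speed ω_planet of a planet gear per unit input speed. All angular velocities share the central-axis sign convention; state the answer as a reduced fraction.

-17/18

N_ring = 34 + 2·18 = 70
34(ω_s−ω_c) = −70(ω_r−ω_c),  ω_r=0, ω_s=1
34(1−ω_c) = −70(0−ω_c)  ⇒  104ω_c = 34  ⇒  ω_c = 17/52
sun–planet: 34·(1−17/52) = −18·(ω_p−ω_c)  ⇒  ω_p−ω_c = −(34/18)·(35/52) = -595/468
ω_p = 17/52 − 595/468 = -17/18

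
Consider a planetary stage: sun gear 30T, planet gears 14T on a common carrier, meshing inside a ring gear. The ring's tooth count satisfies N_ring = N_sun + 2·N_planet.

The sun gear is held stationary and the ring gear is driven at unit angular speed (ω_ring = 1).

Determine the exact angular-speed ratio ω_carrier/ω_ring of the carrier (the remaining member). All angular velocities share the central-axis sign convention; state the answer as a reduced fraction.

N_ring = 30 + 2·14 = 58
30(ω_s−ω_c) = −58(ω_r−ω_c),  ω_s=0, ω_r=1
30(0−ω_c) = −58(1−ω_c)  ⇒  88ω_c = 58  ⇒  ω_c = 29/44
ω_c/ω_r = 29/44

29/44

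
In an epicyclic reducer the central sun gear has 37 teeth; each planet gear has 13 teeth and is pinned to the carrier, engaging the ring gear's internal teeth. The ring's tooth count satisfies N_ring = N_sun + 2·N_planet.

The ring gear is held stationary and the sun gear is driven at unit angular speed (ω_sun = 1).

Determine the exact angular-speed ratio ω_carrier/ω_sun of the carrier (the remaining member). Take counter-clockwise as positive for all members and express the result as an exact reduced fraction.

37/100

N_ring = 37 + 2·13 = 63
37(ω_s−ω_c) = −63(ω_r−ω_c),  ω_r=0, ω_s=1
37(1−ω_c) = −63(0−ω_c)  ⇒  100ω_c = 37  ⇒  ω_c = 37/100
ω_c/ω_s = 37/100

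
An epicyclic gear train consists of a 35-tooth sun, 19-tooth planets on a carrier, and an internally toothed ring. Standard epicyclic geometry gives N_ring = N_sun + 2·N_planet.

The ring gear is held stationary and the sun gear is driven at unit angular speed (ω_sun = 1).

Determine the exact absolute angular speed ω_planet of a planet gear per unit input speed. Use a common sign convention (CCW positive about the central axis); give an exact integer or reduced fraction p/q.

N_ring = 35 + 2·19 = 73
35(ω_s−ω_c) = −73(ω_r−ω_c),  ω_r=0, ω_s=1
35(1−ω_c) = −73(0−ω_c)  ⇒  108ω_c = 35  ⇒  ω_c = 35/108
sun–planet: 35·(1−35/108) = −19·(ω_p−ω_c)  ⇒  ω_p−ω_c = −(35/19)·(73/108) = -2555/2052
ω_p = 35/108 − 2555/2052 = -35/38

-35/38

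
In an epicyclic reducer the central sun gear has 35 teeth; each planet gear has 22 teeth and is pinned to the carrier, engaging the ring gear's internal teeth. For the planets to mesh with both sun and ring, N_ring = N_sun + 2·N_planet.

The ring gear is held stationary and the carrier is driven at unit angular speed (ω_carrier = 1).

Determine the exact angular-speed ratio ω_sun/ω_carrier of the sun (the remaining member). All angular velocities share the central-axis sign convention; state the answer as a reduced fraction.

N_ring = 35 + 2·22 = 79
35(ω_s−ω_c) = −79(ω_r−ω_c),  ω_r=0, ω_c=1
ω_s = 1 − (79/35)(0−1) = 114/35
ω_s/ω_c = 114/35

114/35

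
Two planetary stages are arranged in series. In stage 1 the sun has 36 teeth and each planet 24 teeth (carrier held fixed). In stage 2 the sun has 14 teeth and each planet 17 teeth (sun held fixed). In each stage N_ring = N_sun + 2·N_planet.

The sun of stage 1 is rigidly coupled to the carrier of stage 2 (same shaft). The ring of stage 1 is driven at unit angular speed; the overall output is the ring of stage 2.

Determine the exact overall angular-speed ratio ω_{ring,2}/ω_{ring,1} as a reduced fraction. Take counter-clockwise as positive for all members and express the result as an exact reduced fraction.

-217/72

Stage 1: N_ring = 36 + 2·24 = 84
Stage 1: 36(ω_s−ω_c) = −84(ω_r−ω_c),  ω_c=0, ω_r=1
Stage 1: ω_s = 0 − (84/36)(1−0) = -7/3
  ⇒ ω_s¹/ω_r¹ = -7/3
Stage 2: N_ring = 14 + 2·17 = 48
Stage 2: 14(ω_s−ω_c) = −48(ω_r−ω_c),  ω_s=0, ω_c=1
Stage 2: ω_r = 1 − (14/48)(0−1) = 31/24
  ⇒ ω_r²/ω_c² = 31/24
Coupling ω_c² = ω_s¹ ⇒ overall = -7/3 × 31/24 = -217/72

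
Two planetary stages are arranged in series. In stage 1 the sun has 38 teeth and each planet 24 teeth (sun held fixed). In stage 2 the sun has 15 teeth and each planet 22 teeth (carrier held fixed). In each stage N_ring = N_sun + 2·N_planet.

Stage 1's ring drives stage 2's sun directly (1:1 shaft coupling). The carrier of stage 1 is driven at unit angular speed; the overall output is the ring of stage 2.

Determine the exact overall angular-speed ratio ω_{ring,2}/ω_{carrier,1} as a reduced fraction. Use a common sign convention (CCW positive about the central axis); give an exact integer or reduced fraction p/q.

-930/2537

Stage 1: N_ring = 38 + 2·24 = 86
Stage 1: 38(ω_s−ω_c) = −86(ω_r−ω_c),  ω_s=0, ω_c=1
Stage 1: ω_r = 1 − (38/86)(0−1) = 62/43
  ⇒ ω_r¹/ω_c¹ = 62/43
Stage 2: N_ring = 15 + 2·22 = 59
Stage 2: 15(ω_s−ω_c) = −59(ω_r−ω_c),  ω_c=0, ω_s=1
Stage 2: ω_r = 0 − (15/59)(1−0) = -15/59
  ⇒ ω_r²/ω_s² = -15/59
Coupling ω_s² = ω_r¹ ⇒ overall = 62/43 × -15/59 = -930/2537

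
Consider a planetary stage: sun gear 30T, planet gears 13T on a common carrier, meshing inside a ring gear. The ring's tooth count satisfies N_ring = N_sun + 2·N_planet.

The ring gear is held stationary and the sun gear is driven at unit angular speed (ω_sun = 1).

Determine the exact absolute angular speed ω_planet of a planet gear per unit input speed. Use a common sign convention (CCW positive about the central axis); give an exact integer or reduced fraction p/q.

N_ring = 30 + 2·13 = 56
30(ω_s−ω_c) = −56(ω_r−ω_c),  ω_r=0, ω_s=1
30(1−ω_c) = −56(0−ω_c)  ⇒  86ω_c = 30  ⇒  ω_c = 15/43
sun–planet: 30·(1−15/43) = −13·(ω_p−ω_c)  ⇒  ω_p−ω_c = −(30/13)·(28/43) = -840/559
ω_p = 15/43 − 840/559 = -15/13

-15/13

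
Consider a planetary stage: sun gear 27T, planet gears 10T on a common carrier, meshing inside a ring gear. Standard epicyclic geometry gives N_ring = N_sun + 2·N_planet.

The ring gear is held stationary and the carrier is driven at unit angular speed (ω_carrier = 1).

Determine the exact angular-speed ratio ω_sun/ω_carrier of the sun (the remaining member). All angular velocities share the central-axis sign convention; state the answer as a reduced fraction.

N_ring = 27 + 2·10 = 47
27(ω_s−ω_c) = −47(ω_r−ω_c),  ω_r=0, ω_c=1
ω_s = 1 − (47/27)(0−1) = 74/27
ω_s/ω_c = 74/27

74/27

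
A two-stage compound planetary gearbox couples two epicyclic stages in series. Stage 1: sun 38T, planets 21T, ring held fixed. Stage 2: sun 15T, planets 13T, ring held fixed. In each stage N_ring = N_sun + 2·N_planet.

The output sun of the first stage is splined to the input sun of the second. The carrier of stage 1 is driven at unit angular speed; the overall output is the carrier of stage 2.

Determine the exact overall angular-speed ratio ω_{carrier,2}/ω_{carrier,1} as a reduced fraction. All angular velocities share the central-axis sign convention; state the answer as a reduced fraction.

885/1064

Stage 1: N_ring = 38 + 2·21 = 80
Stage 1: 38(ω_s−ω_c) = −80(ω_r−ω_c),  ω_r=0, ω_c=1
Stage 1: ω_s = 1 − (80/38)(0−1) = 59/19
  ⇒ ω_s¹/ω_c¹ = 59/19
Stage 2: N_ring = 15 + 2·13 = 41
Stage 2: 15(ω_s−ω_c) = −41(ω_r−ω_c),  ω_r=0, ω_s=1
Stage 2: 15(1−ω_c) = −41(0−ω_c)  ⇒  56ω_c = 15  ⇒  ω_c = 15/56
  ⇒ ω_c²/ω_s² = 15/56
Coupling ω_s² = ω_s¹ ⇒ overall = 59/19 × 15/56 = 885/1064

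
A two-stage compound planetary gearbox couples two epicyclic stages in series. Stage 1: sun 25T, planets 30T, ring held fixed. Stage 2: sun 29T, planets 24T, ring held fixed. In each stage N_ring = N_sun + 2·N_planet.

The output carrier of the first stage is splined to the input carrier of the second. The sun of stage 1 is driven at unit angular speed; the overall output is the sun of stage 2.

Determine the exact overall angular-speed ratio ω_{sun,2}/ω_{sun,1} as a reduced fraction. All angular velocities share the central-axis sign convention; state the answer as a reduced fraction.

265/319

Stage 1: N_ring = 25 + 2·30 = 85
Stage 1: 25(ω_s−ω_c) = −85(ω_r−ω_c),  ω_r=0, ω_s=1
Stage 1: 25(1−ω_c) = −85(0−ω_c)  ⇒  110ω_c = 25  ⇒  ω_c = 5/22
  ⇒ ω_c¹/ω_s¹ = 5/22
Stage 2: N_ring = 29 + 2·24 = 77
Stage 2: 29(ω_s−ω_c) = −77(ω_r−ω_c),  ω_r=0, ω_c=1
Stage 2: ω_s = 1 − (77/29)(0−1) = 106/29
  ⇒ ω_s²/ω_c² = 106/29
Coupling ω_c² = ω_c¹ ⇒ overall = 5/22 × 106/29 = 265/319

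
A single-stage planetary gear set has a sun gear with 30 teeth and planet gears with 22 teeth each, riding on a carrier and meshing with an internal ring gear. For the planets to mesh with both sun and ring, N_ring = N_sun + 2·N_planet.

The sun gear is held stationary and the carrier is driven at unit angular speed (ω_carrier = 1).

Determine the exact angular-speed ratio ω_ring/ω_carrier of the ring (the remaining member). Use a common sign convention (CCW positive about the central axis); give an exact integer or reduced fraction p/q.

N_ring = 30 + 2·22 = 74
30(ω_s−ω_c) = −74(ω_r−ω_c),  ω_s=0, ω_c=1
ω_r = 1 − (30/74)(0−1) = 52/37
ω_r/ω_c = 52/37

52/37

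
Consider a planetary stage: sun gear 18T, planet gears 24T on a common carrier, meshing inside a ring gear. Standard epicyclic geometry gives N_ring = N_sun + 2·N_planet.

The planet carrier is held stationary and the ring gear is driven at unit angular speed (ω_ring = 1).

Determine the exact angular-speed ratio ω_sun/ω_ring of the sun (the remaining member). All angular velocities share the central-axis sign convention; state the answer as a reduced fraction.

-11/3

N_ring = 18 + 2·24 = 66
18(ω_s−ω_c) = −66(ω_r−ω_c),  ω_c=0, ω_r=1
ω_s = 0 − (66/18)(1−0) = -11/3
ω_s/ω_r = -11/3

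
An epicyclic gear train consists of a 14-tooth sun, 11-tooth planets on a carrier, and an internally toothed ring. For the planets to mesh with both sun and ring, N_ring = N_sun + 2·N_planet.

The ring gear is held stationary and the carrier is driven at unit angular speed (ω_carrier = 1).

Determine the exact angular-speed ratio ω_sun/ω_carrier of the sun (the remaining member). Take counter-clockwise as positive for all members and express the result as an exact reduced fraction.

25/7

N_ring = 14 + 2·11 = 36
14(ω_s−ω_c) = −36(ω_r−ω_c),  ω_r=0, ω_c=1
ω_s = 1 − (36/14)(0−1) = 25/7
ω_s/ω_c = 25/7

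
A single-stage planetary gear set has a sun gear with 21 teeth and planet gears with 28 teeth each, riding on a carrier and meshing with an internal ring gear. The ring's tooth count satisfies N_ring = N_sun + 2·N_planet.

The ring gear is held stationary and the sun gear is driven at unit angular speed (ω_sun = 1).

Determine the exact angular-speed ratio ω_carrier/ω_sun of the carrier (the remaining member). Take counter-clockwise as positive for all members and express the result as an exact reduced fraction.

3/14

N_ring = 21 + 2·28 = 77
21(ω_s−ω_c) = −77(ω_r−ω_c),  ω_r=0, ω_s=1
21(1−ω_c) = −77(0−ω_c)  ⇒  98ω_c = 21  ⇒  ω_c = 3/14
ω_c/ω_s = 3/14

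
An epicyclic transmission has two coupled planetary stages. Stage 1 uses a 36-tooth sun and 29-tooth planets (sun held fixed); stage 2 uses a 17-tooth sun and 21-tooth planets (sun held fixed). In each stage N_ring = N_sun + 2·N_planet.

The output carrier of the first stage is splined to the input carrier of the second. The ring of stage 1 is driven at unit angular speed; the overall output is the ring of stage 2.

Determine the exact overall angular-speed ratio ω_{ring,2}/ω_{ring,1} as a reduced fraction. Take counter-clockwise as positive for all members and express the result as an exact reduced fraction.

Stage 1: N_ring = 36 + 2·29 = 94
Stage 1: 36(ω_s−ω_c) = −94(ω_r−ω_c),  ω_s=0, ω_r=1
Stage 1: 36(0−ω_c) = −94(1−ω_c)  ⇒  130ω_c = 94  ⇒  ω_c = 47/65
  ⇒ ω_c¹/ω_r¹ = 47/65
Stage 2: N_ring = 17 + 2·21 = 59
Stage 2: 17(ω_s−ω_c) = −59(ω_r−ω_c),  ω_s=0, ω_c=1
Stage 2: ω_r = 1 − (17/59)(0−1) = 76/59
  ⇒ ω_r²/ω_c² = 76/59
Coupling ω_c² = ω_c¹ ⇒ overall = 47/65 × 76/59 = 3572/3835

3572/3835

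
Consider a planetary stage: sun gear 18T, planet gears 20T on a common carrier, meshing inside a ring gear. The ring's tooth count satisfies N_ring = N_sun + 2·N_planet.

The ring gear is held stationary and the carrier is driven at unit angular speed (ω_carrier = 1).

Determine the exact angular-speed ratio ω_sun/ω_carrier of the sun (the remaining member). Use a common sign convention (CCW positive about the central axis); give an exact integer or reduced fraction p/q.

38/9

N_ring = 18 + 2·20 = 58
18(ω_s−ω_c) = −58(ω_r−ω_c),  ω_r=0, ω_c=1
ω_s = 1 − (58/18)(0−1) = 38/9
ω_s/ω_c = 38/9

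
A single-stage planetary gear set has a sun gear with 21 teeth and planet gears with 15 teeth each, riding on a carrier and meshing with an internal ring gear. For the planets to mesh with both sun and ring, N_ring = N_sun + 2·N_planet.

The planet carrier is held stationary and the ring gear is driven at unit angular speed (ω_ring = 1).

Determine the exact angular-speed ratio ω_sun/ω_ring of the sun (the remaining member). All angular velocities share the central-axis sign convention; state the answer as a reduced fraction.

-17/7

N_ring = 21 + 2·15 = 51
21(ω_s−ω_c) = −51(ω_r−ω_c),  ω_c=0, ω_r=1
ω_s = 0 − (51/21)(1−0) = -17/7
ω_s/ω_r = -17/7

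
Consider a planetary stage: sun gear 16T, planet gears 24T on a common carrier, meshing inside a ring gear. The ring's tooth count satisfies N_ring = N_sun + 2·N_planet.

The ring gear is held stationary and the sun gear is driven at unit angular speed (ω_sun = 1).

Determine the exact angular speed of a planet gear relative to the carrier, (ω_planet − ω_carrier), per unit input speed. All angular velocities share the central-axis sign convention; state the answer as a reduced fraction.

N_ring = 16 + 2·24 = 64
16(ω_s−ω_c) = −64(ω_r−ω_c),  ω_r=0, ω_s=1
16(1−ω_c) = −64(0−ω_c)  ⇒  80ω_c = 16  ⇒  ω_c = 1/5
sun–planet: 16·(1−1/5) = −24·(ω_p−ω_c)  ⇒  ω_p−ω_c = −(16/24)·(4/5) = -8/15

-8/15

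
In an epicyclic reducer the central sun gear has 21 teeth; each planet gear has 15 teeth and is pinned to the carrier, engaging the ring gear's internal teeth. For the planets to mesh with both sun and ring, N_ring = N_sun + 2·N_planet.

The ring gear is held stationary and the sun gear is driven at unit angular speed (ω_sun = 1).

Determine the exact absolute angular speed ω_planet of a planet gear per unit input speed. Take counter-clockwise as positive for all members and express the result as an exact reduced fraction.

-7/10

N_ring = 21 + 2·15 = 51
21(ω_s−ω_c) = −51(ω_r−ω_c),  ω_r=0, ω_s=1
21(1−ω_c) = −51(0−ω_c)  ⇒  72ω_c = 21  ⇒  ω_c = 7/24
sun–planet: 21·(1−7/24) = −15·(ω_p−ω_c)  ⇒  ω_p−ω_c = −(21/15)·(17/24) = -119/120
ω_p = 7/24 − 119/120 = -7/10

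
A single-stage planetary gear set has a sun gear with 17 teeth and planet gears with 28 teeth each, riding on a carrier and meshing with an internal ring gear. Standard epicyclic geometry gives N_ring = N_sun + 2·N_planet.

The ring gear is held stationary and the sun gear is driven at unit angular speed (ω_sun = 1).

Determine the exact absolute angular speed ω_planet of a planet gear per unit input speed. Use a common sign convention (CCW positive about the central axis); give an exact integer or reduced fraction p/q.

-17/56

N_ring = 17 + 2·28 = 73
17(ω_s−ω_c) = −73(ω_r−ω_c),  ω_r=0, ω_s=1
17(1−ω_c) = −73(0−ω_c)  ⇒  90ω_c = 17  ⇒  ω_c = 17/90
sun–planet: 17·(1−17/90) = −28·(ω_p−ω_c)  ⇒  ω_p−ω_c = −(17/28)·(73/90) = -1241/2520
ω_p = 17/90 − 1241/2520 = -17/56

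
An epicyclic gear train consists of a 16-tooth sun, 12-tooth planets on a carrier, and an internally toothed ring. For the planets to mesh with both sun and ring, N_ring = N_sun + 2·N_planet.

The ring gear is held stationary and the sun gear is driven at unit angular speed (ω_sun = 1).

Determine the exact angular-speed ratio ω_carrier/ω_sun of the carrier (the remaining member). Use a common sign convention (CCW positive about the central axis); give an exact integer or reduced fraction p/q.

N_ring = 16 + 2·12 = 40
16(ω_s−ω_c) = −40(ω_r−ω_c),  ω_r=0, ω_s=1
16(1−ω_c) = −40(0−ω_c)  ⇒  56ω_c = 16  ⇒  ω_c = 2/7
ω_c/ω_s = 2/7

2/7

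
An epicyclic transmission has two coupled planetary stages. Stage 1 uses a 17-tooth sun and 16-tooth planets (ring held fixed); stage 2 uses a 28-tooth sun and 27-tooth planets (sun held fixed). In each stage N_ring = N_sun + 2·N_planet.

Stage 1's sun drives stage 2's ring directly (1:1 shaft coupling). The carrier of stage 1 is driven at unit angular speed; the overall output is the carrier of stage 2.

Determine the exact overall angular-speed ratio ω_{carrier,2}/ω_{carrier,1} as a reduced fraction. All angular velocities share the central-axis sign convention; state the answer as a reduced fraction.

246/85

Stage 1: N_ring = 17 + 2·16 = 49
Stage 1: 17(ω_s−ω_c) = −49(ω_r−ω_c),  ω_r=0, ω_c=1
Stage 1: ω_s = 1 − (49/17)(0−1) = 66/17
  ⇒ ω_s¹/ω_c¹ = 66/17
Stage 2: N_ring = 28 + 2·27 = 82
Stage 2: 28(ω_s−ω_c) = −82(ω_r−ω_c),  ω_s=0, ω_r=1
Stage 2: 28(0−ω_c) = −82(1−ω_c)  ⇒  110ω_c = 82  ⇒  ω_c = 41/55
  ⇒ ω_c²/ω_r² = 41/55
Coupling ω_r² = ω_s¹ ⇒ overall = 66/17 × 41/55 = 246/85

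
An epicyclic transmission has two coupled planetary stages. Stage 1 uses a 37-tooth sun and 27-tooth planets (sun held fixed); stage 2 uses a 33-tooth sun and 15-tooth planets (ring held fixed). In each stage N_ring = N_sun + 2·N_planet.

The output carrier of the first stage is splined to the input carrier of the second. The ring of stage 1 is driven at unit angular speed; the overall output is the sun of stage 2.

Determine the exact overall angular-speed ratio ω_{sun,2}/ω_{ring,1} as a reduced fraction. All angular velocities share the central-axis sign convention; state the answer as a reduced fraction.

91/44

Stage 1: N_ring = 37 + 2·27 = 91
Stage 1: 37(ω_s−ω_c) = −91(ω_r−ω_c),  ω_s=0, ω_r=1
Stage 1: 37(0−ω_c) = −91(1−ω_c)  ⇒  128ω_c = 91  ⇒  ω_c = 91/128
  ⇒ ω_c¹/ω_r¹ = 91/128
Stage 2: N_ring = 33 + 2·15 = 63
Stage 2: 33(ω_s−ω_c) = −63(ω_r−ω_c),  ω_r=0, ω_c=1
Stage 2: ω_s = 1 − (63/33)(0−1) = 32/11
  ⇒ ω_s²/ω_c² = 32/11
Coupling ω_c² = ω_c¹ ⇒ overall = 91/128 × 32/11 = 91/44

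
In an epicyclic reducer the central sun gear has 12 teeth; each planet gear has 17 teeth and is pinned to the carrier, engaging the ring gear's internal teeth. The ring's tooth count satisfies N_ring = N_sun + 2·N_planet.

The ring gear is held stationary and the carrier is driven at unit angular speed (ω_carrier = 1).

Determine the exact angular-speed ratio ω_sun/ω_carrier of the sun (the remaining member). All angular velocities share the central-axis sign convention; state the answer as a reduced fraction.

29/6

N_ring = 12 + 2·17 = 46
12(ω_s−ω_c) = −46(ω_r−ω_c),  ω_r=0, ω_c=1
ω_s = 1 − (46/12)(0−1) = 29/6
ω_s/ω_c = 29/6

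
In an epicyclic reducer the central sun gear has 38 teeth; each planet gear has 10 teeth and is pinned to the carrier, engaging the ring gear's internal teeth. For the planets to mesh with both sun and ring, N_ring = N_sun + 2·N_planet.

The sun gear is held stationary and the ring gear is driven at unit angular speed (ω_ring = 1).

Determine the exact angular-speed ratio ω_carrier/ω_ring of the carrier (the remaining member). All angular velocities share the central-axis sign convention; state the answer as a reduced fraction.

N_ring = 38 + 2·10 = 58
38(ω_s−ω_c) = −58(ω_r−ω_c),  ω_s=0, ω_r=1
38(0−ω_c) = −58(1−ω_c)  ⇒  96ω_c = 58  ⇒  ω_c = 29/48
ω_c/ω_r = 29/48

29/48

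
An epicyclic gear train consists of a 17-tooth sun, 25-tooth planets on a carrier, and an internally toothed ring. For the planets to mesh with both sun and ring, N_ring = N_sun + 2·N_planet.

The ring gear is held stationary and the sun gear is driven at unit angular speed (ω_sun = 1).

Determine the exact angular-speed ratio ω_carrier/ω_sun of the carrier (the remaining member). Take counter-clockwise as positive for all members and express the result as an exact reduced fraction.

17/84

N_ring = 17 + 2·25 = 67
17(ω_s−ω_c) = −67(ω_r−ω_c),  ω_r=0, ω_s=1
17(1−ω_c) = −67(0−ω_c)  ⇒  84ω_c = 17  ⇒  ω_c = 17/84
ω_c/ω_s = 17/84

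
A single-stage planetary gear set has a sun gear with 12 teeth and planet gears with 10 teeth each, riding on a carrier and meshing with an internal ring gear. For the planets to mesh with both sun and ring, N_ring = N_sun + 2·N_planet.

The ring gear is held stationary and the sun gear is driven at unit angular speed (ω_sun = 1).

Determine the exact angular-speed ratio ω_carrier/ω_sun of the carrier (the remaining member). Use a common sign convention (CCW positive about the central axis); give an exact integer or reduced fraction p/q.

N_ring = 12 + 2·10 = 32
12(ω_s−ω_c) = −32(ω_r−ω_c),  ω_r=0, ω_s=1
12(1−ω_c) = −32(0−ω_c)  ⇒  44ω_c = 12  ⇒  ω_c = 3/11
ω_c/ω_s = 3/11

3/11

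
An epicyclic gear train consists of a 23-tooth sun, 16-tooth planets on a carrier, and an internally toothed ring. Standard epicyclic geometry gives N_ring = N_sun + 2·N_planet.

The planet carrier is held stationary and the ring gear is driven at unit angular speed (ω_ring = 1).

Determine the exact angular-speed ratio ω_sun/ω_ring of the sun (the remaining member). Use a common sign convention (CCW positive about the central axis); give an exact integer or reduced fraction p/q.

N_ring = 23 + 2·16 = 55
23(ω_s−ω_c) = −55(ω_r−ω_c),  ω_c=0, ω_r=1
ω_s = 0 − (55/23)(1−0) = -55/23
ω_s/ω_r = -55/23

-55/23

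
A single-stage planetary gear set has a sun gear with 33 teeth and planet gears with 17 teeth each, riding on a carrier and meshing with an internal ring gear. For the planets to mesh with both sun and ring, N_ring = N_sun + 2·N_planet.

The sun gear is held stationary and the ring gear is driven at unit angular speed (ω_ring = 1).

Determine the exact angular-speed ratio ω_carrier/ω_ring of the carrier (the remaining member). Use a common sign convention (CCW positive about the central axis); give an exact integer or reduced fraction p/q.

67/100

N_ring = 33 + 2·17 = 67
33(ω_s−ω_c) = −67(ω_r−ω_c),  ω_s=0, ω_r=1
33(0−ω_c) = −67(1−ω_c)  ⇒  100ω_c = 67  ⇒  ω_c = 67/100
ω_c/ω_r = 67/100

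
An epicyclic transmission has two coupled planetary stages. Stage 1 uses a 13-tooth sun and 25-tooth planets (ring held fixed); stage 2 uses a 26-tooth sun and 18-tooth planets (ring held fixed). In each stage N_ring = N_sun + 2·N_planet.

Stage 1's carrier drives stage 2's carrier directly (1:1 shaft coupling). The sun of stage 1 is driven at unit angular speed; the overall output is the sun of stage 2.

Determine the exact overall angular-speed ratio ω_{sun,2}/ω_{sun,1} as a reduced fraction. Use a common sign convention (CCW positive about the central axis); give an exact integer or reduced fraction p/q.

Stage 1: N_ring = 13 + 2·25 = 63
Stage 1: 13(ω_s−ω_c) = −63(ω_r−ω_c),  ω_r=0, ω_s=1
Stage 1: 13(1−ω_c) = −63(0−ω_c)  ⇒  76ω_c = 13  ⇒  ω_c = 13/76
  ⇒ ω_c¹/ω_s¹ = 13/76
Stage 2: N_ring = 26 + 2·18 = 62
Stage 2: 26(ω_s−ω_c) = −62(ω_r−ω_c),  ω_r=0, ω_c=1
Stage 2: ω_s = 1 − (62/26)(0−1) = 44/13
  ⇒ ω_s²/ω_c² = 44/13
Coupling ω_c² = ω_c¹ ⇒ overall = 13/76 × 44/13 = 11/19

11/19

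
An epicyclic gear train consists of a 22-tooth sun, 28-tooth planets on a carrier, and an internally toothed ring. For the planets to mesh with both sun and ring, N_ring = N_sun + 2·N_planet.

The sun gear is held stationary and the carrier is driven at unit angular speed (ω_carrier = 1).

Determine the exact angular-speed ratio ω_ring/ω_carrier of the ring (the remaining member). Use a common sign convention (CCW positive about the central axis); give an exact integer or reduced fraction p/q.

N_ring = 22 + 2·28 = 78
22(ω_s−ω_c) = −78(ω_r−ω_c),  ω_s=0, ω_c=1
ω_r = 1 − (22/78)(0−1) = 50/39
ω_r/ω_c = 50/39

50/39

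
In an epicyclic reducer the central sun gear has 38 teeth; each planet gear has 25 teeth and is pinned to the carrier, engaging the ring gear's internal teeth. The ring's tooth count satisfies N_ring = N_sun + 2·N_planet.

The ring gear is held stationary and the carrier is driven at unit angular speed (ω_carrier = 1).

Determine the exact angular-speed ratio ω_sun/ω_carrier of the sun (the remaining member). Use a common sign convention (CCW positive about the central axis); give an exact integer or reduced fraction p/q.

N_ring = 38 + 2·25 = 88
38(ω_s−ω_c) = −88(ω_r−ω_c),  ω_r=0, ω_c=1
ω_s = 1 − (88/38)(0−1) = 63/19
ω_s/ω_c = 63/19

63/19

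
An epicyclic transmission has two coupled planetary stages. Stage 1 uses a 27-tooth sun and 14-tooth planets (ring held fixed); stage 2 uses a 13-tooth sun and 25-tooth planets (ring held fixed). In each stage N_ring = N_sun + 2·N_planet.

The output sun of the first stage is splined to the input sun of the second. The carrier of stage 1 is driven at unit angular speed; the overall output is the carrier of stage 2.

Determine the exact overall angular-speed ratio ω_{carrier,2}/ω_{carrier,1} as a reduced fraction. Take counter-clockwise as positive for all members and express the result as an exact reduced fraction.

533/1026

Stage 1: N_ring = 27 + 2·14 = 55
Stage 1: 27(ω_s−ω_c) = −55(ω_r−ω_c),  ω_r=0, ω_c=1
Stage 1: ω_s = 1 − (55/27)(0−1) = 82/27
  ⇒ ω_s¹/ω_c¹ = 82/27
Stage 2: N_ring = 13 + 2·25 = 63
Stage 2: 13(ω_s−ω_c) = −63(ω_r−ω_c),  ω_r=0, ω_s=1
Stage 2: 13(1−ω_c) = −63(0−ω_c)  ⇒  76ω_c = 13  ⇒  ω_c = 13/76
  ⇒ ω_c²/ω_s² = 13/76
Coupling ω_s² = ω_s¹ ⇒ overall = 82/27 × 13/76 = 533/1026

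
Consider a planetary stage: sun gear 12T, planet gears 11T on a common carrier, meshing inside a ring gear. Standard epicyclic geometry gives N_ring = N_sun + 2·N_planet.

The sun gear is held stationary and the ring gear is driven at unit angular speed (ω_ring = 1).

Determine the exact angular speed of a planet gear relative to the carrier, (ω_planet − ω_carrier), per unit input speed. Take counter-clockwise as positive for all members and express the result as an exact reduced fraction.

N_ring = 12 + 2·11 = 34
12(ω_s−ω_c) = −34(ω_r−ω_c),  ω_s=0, ω_r=1
12(0−ω_c) = −34(1−ω_c)  ⇒  46ω_c = 34  ⇒  ω_c = 17/23
sun–planet: 12·(0−17/23) = −11·(ω_p−ω_c)  ⇒  ω_p−ω_c = −(12/11)·(-17/23) = 204/253

204/253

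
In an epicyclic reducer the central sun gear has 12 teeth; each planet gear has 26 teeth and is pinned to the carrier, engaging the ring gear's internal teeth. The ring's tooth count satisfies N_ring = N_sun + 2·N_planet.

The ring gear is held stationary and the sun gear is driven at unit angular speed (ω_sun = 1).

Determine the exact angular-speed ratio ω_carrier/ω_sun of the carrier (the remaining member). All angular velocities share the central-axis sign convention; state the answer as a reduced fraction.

3/19

N_ring = 12 + 2·26 = 64
12(ω_s−ω_c) = −64(ω_r−ω_c),  ω_r=0, ω_s=1
12(1−ω_c) = −64(0−ω_c)  ⇒  76ω_c = 12  ⇒  ω_c = 3/19
ω_c/ω_s = 3/19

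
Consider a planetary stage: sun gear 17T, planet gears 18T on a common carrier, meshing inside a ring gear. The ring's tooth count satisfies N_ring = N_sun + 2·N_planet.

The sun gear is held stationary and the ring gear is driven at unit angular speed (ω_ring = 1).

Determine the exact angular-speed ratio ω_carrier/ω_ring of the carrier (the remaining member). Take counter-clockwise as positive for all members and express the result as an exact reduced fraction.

53/70

N_ring = 17 + 2·18 = 53
17(ω_s−ω_c) = −53(ω_r−ω_c),  ω_s=0, ω_r=1
17(0−ω_c) = −53(1−ω_c)  ⇒  70ω_c = 53  ⇒  ω_c = 53/70
ω_c/ω_r = 53/70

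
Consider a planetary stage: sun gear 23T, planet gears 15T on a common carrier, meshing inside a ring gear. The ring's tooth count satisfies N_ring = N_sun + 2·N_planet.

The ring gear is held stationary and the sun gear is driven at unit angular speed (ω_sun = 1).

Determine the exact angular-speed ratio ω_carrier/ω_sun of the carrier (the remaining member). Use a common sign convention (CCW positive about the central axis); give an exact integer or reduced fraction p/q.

N_ring = 23 + 2·15 = 53
23(ω_s−ω_c) = −53(ω_r−ω_c),  ω_r=0, ω_s=1
23(1−ω_c) = −53(0−ω_c)  ⇒  76ω_c = 23  ⇒  ω_c = 23/76
ω_c/ω_s = 23/76

23/76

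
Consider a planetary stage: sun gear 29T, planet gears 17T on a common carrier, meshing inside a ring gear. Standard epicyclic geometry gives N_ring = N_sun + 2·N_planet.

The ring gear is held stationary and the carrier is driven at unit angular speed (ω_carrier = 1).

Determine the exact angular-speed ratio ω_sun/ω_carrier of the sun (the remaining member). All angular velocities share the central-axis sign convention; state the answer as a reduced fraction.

N_ring = 29 + 2·17 = 63
29(ω_s−ω_c) = −63(ω_r−ω_c),  ω_r=0, ω_c=1
ω_s = 1 − (63/29)(0−1) = 92/29
ω_s/ω_c = 92/29

92/29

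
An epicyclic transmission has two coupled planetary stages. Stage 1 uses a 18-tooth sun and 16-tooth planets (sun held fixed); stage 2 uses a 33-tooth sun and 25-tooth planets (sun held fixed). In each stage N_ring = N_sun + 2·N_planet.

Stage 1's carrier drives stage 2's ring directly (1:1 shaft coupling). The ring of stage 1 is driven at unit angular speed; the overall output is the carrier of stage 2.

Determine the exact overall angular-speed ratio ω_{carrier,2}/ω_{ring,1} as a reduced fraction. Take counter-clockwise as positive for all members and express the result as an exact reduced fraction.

2075/3944

Stage 1: N_ring = 18 + 2·16 = 50
Stage 1: 18(ω_s−ω_c) = −50(ω_r−ω_c),  ω_s=0, ω_r=1
Stage 1: 18(0−ω_c) = −50(1−ω_c)  ⇒  68ω_c = 50  ⇒  ω_c = 25/34
  ⇒ ω_c¹/ω_r¹ = 25/34
Stage 2: N_ring = 33 + 2·25 = 83
Stage 2: 33(ω_s−ω_c) = −83(ω_r−ω_c),  ω_s=0, ω_r=1
Stage 2: 33(0−ω_c) = −83(1−ω_c)  ⇒  116ω_c = 83  ⇒  ω_c = 83/116
  ⇒ ω_c²/ω_r² = 83/116
Coupling ω_r² = ω_c¹ ⇒ overall = 25/34 × 83/116 = 2075/3944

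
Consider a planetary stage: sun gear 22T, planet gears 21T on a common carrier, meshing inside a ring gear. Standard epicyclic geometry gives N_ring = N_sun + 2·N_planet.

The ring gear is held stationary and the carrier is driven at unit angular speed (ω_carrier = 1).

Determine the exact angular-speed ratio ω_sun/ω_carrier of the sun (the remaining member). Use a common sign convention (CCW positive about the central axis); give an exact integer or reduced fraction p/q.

43/11

N_ring = 22 + 2·21 = 64
22(ω_s−ω_c) = −64(ω_r−ω_c),  ω_r=0, ω_c=1
ω_s = 1 − (64/22)(0−1) = 43/11
ω_s/ω_c = 43/11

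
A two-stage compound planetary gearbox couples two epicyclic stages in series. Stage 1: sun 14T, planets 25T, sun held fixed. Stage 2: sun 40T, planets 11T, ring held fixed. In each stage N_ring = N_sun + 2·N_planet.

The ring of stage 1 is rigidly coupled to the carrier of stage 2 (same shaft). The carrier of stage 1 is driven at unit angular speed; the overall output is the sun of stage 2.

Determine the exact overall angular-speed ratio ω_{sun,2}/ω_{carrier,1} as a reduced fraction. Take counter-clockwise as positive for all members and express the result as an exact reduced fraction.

1989/640

Stage 1: N_ring = 14 + 2·25 = 64
Stage 1: 14(ω_s−ω_c) = −64(ω_r−ω_c),  ω_s=0, ω_c=1
Stage 1: ω_r = 1 − (14/64)(0−1) = 39/32
  ⇒ ω_r¹/ω_c¹ = 39/32
Stage 2: N_ring = 40 + 2·11 = 62
Stage 2: 40(ω_s−ω_c) = −62(ω_r−ω_c),  ω_r=0, ω_c=1
Stage 2: ω_s = 1 − (62/40)(0−1) = 51/20
  ⇒ ω_s²/ω_c² = 51/20
Coupling ω_c² = ω_r¹ ⇒ overall = 39/32 × 51/20 = 1989/640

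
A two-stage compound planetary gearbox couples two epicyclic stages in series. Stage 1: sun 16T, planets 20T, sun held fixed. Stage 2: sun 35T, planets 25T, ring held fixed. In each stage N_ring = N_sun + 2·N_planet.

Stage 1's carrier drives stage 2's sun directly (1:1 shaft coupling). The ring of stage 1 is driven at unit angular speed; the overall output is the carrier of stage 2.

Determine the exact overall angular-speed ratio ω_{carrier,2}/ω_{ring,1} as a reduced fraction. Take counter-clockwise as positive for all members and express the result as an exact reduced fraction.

49/216

Stage 1: N_ring = 16 + 2·20 = 56
Stage 1: 16(ω_s−ω_c) = −56(ω_r−ω_c),  ω_s=0, ω_r=1
Stage 1: 16(0−ω_c) = −56(1−ω_c)  ⇒  72ω_c = 56  ⇒  ω_c = 7/9
  ⇒ ω_c¹/ω_r¹ = 7/9
Stage 2: N_ring = 35 + 2·25 = 85
Stage 2: 35(ω_s−ω_c) = −85(ω_r−ω_c),  ω_r=0, ω_s=1
Stage 2: 35(1−ω_c) = −85(0−ω_c)  ⇒  120ω_c = 35  ⇒  ω_c = 7/24
  ⇒ ω_c²/ω_s² = 7/24
Coupling ω_s² = ω_c¹ ⇒ overall = 7/9 × 7/24 = 49/216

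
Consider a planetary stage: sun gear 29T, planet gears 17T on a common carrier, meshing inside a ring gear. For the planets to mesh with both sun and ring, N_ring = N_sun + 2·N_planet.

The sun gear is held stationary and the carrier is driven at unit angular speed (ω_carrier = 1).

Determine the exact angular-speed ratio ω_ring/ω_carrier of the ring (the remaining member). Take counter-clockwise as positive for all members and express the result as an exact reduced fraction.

92/63

N_ring = 29 + 2·17 = 63
29(ω_s−ω_c) = −63(ω_r−ω_c),  ω_s=0, ω_c=1
ω_r = 1 − (29/63)(0−1) = 92/63
ω_r/ω_c = 92/63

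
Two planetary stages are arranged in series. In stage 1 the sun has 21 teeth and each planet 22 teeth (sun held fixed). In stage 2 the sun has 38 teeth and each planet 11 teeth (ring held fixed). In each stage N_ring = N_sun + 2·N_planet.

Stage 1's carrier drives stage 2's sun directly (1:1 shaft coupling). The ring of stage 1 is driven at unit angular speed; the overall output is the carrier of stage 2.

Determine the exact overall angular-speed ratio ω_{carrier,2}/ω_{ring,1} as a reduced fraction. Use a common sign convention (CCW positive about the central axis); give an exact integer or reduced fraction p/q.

1235/4214

Stage 1: N_ring = 21 + 2·22 = 65
Stage 1: 21(ω_s−ω_c) = −65(ω_r−ω_c),  ω_s=0, ω_r=1
Stage 1: 21(0−ω_c) = −65(1−ω_c)  ⇒  86ω_c = 65  ⇒  ω_c = 65/86
  ⇒ ω_c¹/ω_r¹ = 65/86
Stage 2: N_ring = 38 + 2·11 = 60
Stage 2: 38(ω_s−ω_c) = −60(ω_r−ω_c),  ω_r=0, ω_s=1
Stage 2: 38(1−ω_c) = −60(0−ω_c)  ⇒  98ω_c = 38  ⇒  ω_c = 19/49
  ⇒ ω_c²/ω_s² = 19/49
Coupling ω_s² = ω_c¹ ⇒ overall = 65/86 × 19/49 = 1235/4214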